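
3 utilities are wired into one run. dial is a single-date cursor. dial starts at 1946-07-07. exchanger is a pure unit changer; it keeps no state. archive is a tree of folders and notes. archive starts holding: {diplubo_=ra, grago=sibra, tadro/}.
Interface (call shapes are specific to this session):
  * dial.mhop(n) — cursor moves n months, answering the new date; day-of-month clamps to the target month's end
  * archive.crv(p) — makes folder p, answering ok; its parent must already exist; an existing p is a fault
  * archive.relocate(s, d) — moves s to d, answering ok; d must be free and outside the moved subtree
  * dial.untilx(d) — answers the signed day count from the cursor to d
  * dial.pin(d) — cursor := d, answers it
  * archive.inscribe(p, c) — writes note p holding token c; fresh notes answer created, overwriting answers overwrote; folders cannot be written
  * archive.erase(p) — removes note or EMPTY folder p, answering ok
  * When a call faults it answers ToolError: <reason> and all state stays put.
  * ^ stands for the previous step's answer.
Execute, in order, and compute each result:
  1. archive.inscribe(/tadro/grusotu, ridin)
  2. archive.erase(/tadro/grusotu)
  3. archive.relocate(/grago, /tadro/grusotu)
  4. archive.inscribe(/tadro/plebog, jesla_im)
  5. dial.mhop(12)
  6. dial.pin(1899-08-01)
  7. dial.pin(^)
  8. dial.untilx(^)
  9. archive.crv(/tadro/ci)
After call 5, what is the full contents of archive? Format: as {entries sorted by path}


% inscribe(p=/tadro/grusotu, c=ridin) ~> created
% erase(p=/tadro/grusotu) ~> ok
% relocate(s=/grago, d=/tadro/grusotu) ~> ok
% inscribe(p=/tadro/plebog, c=jesla_im) ~> created
% mhop(n=12) ~> 1947-07-07
% pin(d=1899-08-01) ~> 1899-08-01
% pin(d=^) ~> 1899-08-01
% untilx(d=^) ~> 0
% crv(p=/tadro/ci) ~> ok

Answer: {diplubo_=ra, tadro/, tadro/grusotu=sibra, tadro/plebog=jesla_im}


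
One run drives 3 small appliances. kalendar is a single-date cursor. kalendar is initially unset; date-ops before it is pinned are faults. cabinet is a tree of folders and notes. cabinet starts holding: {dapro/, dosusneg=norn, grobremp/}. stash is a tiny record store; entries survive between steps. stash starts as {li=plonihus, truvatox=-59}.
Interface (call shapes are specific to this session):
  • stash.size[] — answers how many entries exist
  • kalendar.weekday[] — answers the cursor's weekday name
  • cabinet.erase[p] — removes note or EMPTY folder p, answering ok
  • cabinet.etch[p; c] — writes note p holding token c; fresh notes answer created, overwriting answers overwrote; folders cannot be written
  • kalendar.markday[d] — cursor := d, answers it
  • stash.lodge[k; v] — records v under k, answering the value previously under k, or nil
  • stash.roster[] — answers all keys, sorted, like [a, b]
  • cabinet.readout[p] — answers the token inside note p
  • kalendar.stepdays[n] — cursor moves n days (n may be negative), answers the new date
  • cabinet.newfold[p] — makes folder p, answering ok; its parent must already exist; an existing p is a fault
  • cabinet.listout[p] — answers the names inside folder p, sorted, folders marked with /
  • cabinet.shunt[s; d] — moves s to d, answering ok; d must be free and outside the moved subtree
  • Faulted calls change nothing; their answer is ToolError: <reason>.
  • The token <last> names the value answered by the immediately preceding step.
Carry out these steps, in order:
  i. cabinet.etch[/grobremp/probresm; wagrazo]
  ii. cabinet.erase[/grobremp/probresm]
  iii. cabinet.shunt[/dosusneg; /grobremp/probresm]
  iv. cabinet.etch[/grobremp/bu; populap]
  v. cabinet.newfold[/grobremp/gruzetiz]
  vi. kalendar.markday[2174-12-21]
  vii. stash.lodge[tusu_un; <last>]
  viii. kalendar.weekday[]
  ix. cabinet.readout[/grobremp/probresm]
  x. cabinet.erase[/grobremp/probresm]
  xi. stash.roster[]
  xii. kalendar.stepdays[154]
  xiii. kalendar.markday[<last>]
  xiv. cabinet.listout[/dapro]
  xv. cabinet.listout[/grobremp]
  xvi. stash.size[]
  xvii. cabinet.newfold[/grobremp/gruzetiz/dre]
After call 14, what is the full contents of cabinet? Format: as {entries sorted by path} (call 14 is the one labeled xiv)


Answer: {dapro/, grobremp/, grobremp/bu=populap, grobremp/gruzetiz/}

Derivation:
Next I call etch(p=/grobremp/probresm, c=wagrazo), — result: created.
Now I run erase(p=/grobremp/probresm): ok.
Now I run shunt(s=/dosusneg, d=/grobremp/probresm), and get ok.
Calling etch(p=/grobremp/bu, c=populap), which returns created.
Next I call newfold(p=/grobremp/gruzetiz), and observe ok.
I try markday(d=2174-12-21), → 2174-12-21.
I use lodge(k=tusu_un, v=<last>), yielding nil.
Then weekday(): Wednesday.
Invoking readout(p=/grobremp/probresm), and get norn.
I run erase(p=/grobremp/probresm), giving ok.
I use roster(): [li, truvatox, tusu_un].
Now I run stepdays(n=154), and get 2175-05-24.
I run markday(d=<last>), — result: 2175-05-24.
I use listout(p=/dapro), → [].
I invoke listout(p=/grobremp): [bu, gruzetiz/].
Using size(), — result: 3.
Then newfold(p=/grobremp/gruzetiz/dre), and observe ok.


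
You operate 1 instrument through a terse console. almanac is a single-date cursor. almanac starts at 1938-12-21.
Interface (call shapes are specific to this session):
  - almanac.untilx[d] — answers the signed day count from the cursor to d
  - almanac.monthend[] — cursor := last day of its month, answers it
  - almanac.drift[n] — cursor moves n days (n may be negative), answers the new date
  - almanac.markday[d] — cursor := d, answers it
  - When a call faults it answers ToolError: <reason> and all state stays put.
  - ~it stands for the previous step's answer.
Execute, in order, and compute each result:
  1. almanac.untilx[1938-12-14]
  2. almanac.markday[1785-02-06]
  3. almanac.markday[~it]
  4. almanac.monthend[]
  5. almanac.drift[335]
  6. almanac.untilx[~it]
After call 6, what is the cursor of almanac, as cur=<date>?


Step: untilx[d='1938-12-14']
Result: -7
Step: markday[d='1785-02-06']
Result: 1785-02-06
Step: markday[d='~it']
Result: 1785-02-06
Step: monthend[]
Result: 1785-02-28
Step: drift[n='335']
Result: 1786-01-29
Step: untilx[d='~it']
Result: 0

Answer: cur=1786-01-29


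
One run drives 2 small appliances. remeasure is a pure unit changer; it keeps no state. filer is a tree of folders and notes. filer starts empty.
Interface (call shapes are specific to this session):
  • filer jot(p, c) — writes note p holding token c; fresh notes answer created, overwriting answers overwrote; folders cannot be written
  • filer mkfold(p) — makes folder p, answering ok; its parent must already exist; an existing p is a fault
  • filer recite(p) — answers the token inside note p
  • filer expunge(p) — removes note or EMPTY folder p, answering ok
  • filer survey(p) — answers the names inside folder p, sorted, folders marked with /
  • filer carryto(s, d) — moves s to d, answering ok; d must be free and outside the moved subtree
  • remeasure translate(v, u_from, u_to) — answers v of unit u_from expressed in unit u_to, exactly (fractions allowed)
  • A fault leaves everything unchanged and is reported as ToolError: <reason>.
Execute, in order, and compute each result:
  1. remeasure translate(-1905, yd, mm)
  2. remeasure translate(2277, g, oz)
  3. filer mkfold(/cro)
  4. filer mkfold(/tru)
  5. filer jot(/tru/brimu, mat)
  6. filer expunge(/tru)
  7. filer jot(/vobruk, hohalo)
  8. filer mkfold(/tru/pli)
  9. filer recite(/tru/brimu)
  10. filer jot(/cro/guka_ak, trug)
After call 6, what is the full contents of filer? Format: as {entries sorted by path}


Answer: {cro/, tru/, tru/brimu=mat}

Derivation:
Act: remeasure translate[v=-1905; u_from=yd; u_to=mm]
Obs: -1741932
Act: remeasure translate[v=2277; u_from=g; u_to=oz]
Obs: 331200000/4123567
Act: filer mkfold[p=/cro]
Obs: ok
Act: filer mkfold[p=/tru]
Obs: ok
Act: filer jot[p=/tru/brimu; c=mat]
Obs: created
Act: filer expunge[p=/tru]
Obs: ToolError: not empty
Act: filer jot[p=/vobruk; c=hohalo]
Obs: created
Act: filer mkfold[p=/tru/pli]
Obs: ok
Act: filer recite[p=/tru/brimu]
Obs: mat
Act: filer jot[p=/cro/guka_ak; c=trug]
Obs: created


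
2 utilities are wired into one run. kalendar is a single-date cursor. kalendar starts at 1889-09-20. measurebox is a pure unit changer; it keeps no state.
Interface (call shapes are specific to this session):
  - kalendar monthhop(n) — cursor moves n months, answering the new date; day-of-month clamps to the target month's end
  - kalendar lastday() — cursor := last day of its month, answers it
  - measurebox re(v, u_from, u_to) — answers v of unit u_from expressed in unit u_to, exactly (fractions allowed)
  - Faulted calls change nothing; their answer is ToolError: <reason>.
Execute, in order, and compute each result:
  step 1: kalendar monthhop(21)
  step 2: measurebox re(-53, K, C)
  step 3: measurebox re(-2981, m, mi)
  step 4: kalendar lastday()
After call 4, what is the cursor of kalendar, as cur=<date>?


Answer: cur=1891-06-30

Derivation:
$ kalendar monthhop n: 21
  1891-06-20
$ measurebox re v: -53 u_from: K u_to: C
  -6523/20
$ measurebox re v: -2981 u_from: m u_to: mi
  -33875/18288
$ kalendar lastday
  1891-06-30


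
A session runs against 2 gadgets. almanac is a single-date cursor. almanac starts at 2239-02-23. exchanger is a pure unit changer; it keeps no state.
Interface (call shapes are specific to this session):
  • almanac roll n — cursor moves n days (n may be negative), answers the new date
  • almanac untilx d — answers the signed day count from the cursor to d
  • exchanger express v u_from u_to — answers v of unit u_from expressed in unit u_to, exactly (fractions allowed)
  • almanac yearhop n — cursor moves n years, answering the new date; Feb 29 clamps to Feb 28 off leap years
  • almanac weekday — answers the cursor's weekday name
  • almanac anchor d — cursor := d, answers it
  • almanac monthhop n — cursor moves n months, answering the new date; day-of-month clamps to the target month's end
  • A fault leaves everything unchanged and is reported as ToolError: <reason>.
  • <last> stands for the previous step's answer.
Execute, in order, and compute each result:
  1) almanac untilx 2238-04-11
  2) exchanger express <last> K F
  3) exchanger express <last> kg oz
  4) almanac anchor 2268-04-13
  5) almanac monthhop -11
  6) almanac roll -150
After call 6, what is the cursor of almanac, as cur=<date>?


[in] almanac untilx d→2238-04-11
:: -318
[in] exchanger express v→<last> u_from→K u_to→F
:: -103207/100
[in] exchanger express v→<last> u_from→kg u_to→oz
:: -1651312000000/45359237
[in] almanac anchor d→2268-04-13
:: 2268-04-13
[in] almanac monthhop n→-11
:: 2267-05-13
[in] almanac roll n→-150
:: 2266-12-14

Answer: cur=2266-12-14


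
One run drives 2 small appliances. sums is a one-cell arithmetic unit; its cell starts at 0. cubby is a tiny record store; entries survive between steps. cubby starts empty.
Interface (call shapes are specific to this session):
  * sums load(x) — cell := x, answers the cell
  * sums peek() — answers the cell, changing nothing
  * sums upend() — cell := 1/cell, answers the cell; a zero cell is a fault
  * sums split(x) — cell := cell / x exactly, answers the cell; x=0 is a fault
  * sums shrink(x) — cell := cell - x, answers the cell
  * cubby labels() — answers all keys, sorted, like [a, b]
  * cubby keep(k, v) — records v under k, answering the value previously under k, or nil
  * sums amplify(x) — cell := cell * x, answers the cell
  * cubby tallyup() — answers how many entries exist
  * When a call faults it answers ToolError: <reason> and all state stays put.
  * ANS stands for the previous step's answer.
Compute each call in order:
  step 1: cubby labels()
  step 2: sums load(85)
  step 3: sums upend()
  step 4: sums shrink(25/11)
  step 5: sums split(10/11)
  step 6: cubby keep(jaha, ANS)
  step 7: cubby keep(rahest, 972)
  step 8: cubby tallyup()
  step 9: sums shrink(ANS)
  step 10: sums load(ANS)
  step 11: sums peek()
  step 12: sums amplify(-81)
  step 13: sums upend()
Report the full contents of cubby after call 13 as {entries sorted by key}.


·→ cubby labels()
·← []
·→ sums load(x: 85)
·← 85
·→ sums upend()
·← 1/85
·→ sums shrink(x: 25/11)
·← -2114/935
·→ sums split(x: 10/11)
·← -1057/425
·→ cubby keep(k: jaha, v: ANS)
·← nil
·→ cubby keep(k: rahest, v: 972)
·← nil
·→ cubby tallyup()
·← 2
·→ sums shrink(x: ANS)
·← -1907/425
·→ sums load(x: ANS)
·← -1907/425
·→ sums peek()
·← -1907/425
·→ sums amplify(x: -81)
·← 154467/425
·→ sums upend()
·← 425/154467

Answer: {jaha=-1057/425, rahest=972}


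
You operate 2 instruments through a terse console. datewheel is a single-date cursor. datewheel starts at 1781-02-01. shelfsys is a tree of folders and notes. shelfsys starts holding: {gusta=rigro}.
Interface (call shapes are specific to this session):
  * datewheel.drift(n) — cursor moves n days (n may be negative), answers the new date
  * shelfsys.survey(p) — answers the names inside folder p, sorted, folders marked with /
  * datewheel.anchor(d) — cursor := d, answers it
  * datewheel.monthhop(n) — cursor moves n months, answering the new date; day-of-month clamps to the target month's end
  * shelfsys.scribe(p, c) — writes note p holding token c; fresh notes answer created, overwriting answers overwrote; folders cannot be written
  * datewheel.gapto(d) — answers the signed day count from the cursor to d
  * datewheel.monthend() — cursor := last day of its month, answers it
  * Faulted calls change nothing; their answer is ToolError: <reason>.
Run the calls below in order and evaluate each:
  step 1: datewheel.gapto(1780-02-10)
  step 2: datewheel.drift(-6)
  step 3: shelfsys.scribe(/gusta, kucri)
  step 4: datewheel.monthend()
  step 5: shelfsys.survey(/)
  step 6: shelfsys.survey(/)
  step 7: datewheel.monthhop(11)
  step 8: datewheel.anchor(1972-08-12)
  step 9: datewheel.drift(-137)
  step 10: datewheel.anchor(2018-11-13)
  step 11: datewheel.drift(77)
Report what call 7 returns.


==> gapto(d→1780-02-10)
<== -357
==> drift(n→-6)
<== 1781-01-26
==> scribe(p→/gusta, c→kucri)
<== overwrote
==> monthend()
<== 1781-01-31
==> survey(p→/)
<== [gusta]
==> survey(p→/)
<== [gusta]
==> monthhop(n→11)
<== 1781-12-31
==> anchor(d→1972-08-12)
<== 1972-08-12
==> drift(n→-137)
<== 1972-03-28
==> anchor(d→2018-11-13)
<== 2018-11-13
==> drift(n→77)
<== 2019-01-29

Answer: 1781-12-31


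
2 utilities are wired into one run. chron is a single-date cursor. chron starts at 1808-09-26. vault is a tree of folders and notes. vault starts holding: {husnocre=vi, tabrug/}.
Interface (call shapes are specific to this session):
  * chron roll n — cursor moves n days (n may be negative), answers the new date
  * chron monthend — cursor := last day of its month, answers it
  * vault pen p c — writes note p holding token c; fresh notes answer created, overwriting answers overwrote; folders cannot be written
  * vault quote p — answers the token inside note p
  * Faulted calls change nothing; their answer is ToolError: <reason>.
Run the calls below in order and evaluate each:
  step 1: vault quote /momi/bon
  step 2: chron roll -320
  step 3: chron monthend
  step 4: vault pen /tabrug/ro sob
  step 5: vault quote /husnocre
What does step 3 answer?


% vault quote p→/momi/bon
= ToolError: not found
% chron roll n→-320
= 1807-11-11
% chron monthend
= 1807-11-30
% vault pen p→/tabrug/ro c→sob
= created
% vault quote p→/husnocre
= vi

Answer: 1807-11-30


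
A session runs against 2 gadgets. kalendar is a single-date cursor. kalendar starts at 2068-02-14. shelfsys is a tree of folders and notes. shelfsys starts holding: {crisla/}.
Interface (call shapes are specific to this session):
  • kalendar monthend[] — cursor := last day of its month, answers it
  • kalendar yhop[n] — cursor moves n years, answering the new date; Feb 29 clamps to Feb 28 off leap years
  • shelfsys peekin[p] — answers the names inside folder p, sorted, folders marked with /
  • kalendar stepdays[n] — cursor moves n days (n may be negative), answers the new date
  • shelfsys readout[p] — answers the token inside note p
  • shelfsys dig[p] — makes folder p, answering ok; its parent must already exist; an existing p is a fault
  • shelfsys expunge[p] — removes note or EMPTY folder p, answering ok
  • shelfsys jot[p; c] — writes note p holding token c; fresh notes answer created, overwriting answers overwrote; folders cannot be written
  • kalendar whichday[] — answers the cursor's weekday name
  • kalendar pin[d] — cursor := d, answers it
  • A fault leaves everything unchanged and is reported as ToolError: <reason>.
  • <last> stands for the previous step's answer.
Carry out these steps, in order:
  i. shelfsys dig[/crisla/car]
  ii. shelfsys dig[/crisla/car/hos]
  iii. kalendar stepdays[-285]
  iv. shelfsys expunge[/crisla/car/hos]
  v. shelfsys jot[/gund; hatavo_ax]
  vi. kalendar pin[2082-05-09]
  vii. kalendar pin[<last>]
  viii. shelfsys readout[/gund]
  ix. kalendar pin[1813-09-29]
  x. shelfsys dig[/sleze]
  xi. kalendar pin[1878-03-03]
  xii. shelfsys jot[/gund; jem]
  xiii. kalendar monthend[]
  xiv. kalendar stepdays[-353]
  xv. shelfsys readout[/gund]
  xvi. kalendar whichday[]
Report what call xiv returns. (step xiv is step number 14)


>>> shelfsys dig p: /crisla/car
  ok
>>> shelfsys dig p: /crisla/car/hos
  ok
>>> kalendar stepdays n: -285
  2067-05-05
>>> shelfsys expunge p: /crisla/car/hos
  ok
>>> shelfsys jot p: /gund c: hatavo_ax
  created
>>> kalendar pin d: 2082-05-09
  2082-05-09
>>> kalendar pin d: <last>
  2082-05-09
>>> shelfsys readout p: /gund
  hatavo_ax
>>> kalendar pin d: 1813-09-29
  1813-09-29
>>> shelfsys dig p: /sleze
  ok
>>> kalendar pin d: 1878-03-03
  1878-03-03
>>> shelfsys jot p: /gund c: jem
  overwrote
>>> kalendar monthend
  1878-03-31
>>> kalendar stepdays n: -353
  1877-04-12
>>> shelfsys readout p: /gund
  jem
>>> kalendar whichday
  Thursday

Answer: 1877-04-12


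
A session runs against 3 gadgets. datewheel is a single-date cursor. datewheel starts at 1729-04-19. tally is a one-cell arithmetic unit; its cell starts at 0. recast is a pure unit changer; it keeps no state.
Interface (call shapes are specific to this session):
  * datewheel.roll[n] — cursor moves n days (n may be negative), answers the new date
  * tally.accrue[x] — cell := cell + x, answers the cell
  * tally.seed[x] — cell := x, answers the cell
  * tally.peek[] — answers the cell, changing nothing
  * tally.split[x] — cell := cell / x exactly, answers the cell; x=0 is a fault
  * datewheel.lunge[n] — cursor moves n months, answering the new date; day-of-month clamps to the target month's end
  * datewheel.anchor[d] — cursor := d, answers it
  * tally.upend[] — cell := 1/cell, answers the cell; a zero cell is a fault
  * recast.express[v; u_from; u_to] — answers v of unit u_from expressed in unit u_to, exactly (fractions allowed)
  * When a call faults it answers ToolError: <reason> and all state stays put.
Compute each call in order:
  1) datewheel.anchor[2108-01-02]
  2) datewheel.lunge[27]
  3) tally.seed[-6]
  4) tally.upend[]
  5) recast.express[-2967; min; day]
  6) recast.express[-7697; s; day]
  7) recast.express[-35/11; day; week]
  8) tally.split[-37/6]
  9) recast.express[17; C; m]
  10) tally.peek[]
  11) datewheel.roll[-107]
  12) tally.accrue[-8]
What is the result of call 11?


==> datewheel.anchor(2108-01-02)
<== 2108-01-02
==> datewheel.lunge(27)
<== 2110-04-02
==> tally.seed(-6)
<== -6
==> tally.upend()
<== -1/6
==> recast.express(-2967, min, day)
<== -989/480
==> recast.express(-7697, s, day)
<== -7697/86400
==> recast.express(-35/11, day, week)
<== -5/11
==> tally.split(-37/6)
<== 1/37
==> recast.express(17, C, m)
<== ToolError: incompatible units
==> tally.peek()
<== 1/37
==> datewheel.roll(-107)
<== 2109-12-16
==> tally.accrue(-8)
<== -295/37

Answer: 2109-12-16


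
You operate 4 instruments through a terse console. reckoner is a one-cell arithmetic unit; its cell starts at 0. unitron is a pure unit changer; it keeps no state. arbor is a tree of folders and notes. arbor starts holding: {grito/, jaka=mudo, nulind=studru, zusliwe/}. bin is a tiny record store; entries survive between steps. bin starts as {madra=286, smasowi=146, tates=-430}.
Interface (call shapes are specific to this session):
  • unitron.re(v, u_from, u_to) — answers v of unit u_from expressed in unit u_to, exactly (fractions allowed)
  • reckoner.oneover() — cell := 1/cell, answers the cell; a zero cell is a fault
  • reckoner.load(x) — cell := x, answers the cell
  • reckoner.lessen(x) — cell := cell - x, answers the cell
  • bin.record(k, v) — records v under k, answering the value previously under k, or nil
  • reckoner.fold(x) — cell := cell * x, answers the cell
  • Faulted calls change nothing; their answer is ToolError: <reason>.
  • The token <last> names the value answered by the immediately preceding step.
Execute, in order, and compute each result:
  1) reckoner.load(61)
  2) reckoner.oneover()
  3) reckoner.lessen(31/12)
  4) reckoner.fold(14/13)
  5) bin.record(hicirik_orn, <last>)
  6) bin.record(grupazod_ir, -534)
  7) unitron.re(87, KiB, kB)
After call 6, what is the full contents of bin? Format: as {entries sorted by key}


Answer: {grupazod_ir=-534, hicirik_orn=-13153/4758, madra=286, smasowi=146, tates=-430}

Derivation:
Step: load[x: 61]
Result: 61
Step: oneover[]
Result: 1/61
Step: lessen[x: 31/12]
Result: -1879/732
Step: fold[x: 14/13]
Result: -13153/4758
Step: record[k: hicirik_orn; v: <last>]
Result: nil
Step: record[k: grupazod_ir; v: -534]
Result: nil
Step: re[v: 87; u_from: KiB; u_to: kB]
Result: 11136/125


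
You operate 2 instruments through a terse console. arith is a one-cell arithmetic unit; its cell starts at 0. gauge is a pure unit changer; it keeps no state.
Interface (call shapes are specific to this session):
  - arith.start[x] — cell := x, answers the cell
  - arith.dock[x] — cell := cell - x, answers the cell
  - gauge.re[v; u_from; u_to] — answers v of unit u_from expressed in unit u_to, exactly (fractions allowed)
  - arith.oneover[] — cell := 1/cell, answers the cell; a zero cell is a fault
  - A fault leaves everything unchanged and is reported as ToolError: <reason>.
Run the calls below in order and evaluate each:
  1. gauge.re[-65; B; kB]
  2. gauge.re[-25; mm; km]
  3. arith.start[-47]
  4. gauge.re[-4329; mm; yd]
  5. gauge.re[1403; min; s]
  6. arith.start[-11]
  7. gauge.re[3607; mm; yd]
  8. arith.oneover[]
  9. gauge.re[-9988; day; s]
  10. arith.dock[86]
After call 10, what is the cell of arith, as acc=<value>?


Answer: acc=-947/11

Derivation:
;; 1. re(v→-65, u_from→B, u_to→kB) ~> -13/200
;; 2. re(v→-25, u_from→mm, u_to→km) ~> -1/40000
;; 3. start(x→-47) ~> -47
;; 4. re(v→-4329, u_from→mm, u_to→yd) ~> -2405/508
;; 5. re(v→1403, u_from→min, u_to→s) ~> 84180
;; 6. start(x→-11) ~> -11
;; 7. re(v→3607, u_from→mm, u_to→yd) ~> 18035/4572
;; 8. oneover() ~> -1/11
;; 9. re(v→-9988, u_from→day, u_to→s) ~> -862963200
;; 10. dock(x→86) ~> -947/11


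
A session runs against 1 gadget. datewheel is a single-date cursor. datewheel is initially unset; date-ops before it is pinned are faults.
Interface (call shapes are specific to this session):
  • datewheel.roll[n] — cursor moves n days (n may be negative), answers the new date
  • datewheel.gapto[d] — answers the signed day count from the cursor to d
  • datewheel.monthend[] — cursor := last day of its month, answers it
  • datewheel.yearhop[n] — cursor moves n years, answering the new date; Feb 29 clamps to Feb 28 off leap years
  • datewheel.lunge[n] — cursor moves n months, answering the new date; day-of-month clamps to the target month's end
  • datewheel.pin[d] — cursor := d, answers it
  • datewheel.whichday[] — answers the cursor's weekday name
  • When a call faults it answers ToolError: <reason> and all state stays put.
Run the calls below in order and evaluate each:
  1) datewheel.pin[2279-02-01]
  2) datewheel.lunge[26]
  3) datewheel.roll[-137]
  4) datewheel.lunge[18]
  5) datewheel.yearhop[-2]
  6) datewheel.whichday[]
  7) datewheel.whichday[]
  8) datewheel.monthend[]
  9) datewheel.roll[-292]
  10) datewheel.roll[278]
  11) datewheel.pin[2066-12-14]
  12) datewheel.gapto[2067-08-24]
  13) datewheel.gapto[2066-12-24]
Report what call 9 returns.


Answer: 2279-08-13

Derivation:
>> datewheel.pin(d: 2279-02-01)
<< 2279-02-01
>> datewheel.lunge(n: 26)
<< 2281-04-01
>> datewheel.roll(n: -137)
<< 2280-11-15
>> datewheel.lunge(n: 18)
<< 2282-05-15
>> datewheel.yearhop(n: -2)
<< 2280-05-15
>> datewheel.whichday()
<< Saturday
>> datewheel.whichday()
<< Saturday
>> datewheel.monthend()
<< 2280-05-31
>> datewheel.roll(n: -292)
<< 2279-08-13
>> datewheel.roll(n: 278)
<< 2280-05-17
>> datewheel.pin(d: 2066-12-14)
<< 2066-12-14
>> datewheel.gapto(d: 2067-08-24)
<< 253
>> datewheel.gapto(d: 2066-12-24)
<< 10


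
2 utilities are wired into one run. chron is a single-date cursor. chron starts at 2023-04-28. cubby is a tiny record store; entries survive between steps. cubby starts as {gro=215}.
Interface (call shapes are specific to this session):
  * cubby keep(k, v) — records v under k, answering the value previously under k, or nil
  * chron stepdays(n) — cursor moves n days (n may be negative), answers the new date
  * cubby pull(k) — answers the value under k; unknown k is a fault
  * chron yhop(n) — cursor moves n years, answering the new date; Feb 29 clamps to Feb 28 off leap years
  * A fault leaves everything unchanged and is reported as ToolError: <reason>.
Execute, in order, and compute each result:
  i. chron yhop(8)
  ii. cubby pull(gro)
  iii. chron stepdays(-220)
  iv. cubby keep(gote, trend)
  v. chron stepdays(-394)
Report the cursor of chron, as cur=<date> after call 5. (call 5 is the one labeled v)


Answer: cur=2029-08-22

Derivation:
Next I call chron yhop(n=8): 2031-04-28.
Then cubby pull(k=gro), which returns 215.
Next I call chron stepdays(n=-220): 2030-09-20.
I use cubby keep(k=gote, v=trend), and get nil.
Now I run chron stepdays(n=-394): 2029-08-22.


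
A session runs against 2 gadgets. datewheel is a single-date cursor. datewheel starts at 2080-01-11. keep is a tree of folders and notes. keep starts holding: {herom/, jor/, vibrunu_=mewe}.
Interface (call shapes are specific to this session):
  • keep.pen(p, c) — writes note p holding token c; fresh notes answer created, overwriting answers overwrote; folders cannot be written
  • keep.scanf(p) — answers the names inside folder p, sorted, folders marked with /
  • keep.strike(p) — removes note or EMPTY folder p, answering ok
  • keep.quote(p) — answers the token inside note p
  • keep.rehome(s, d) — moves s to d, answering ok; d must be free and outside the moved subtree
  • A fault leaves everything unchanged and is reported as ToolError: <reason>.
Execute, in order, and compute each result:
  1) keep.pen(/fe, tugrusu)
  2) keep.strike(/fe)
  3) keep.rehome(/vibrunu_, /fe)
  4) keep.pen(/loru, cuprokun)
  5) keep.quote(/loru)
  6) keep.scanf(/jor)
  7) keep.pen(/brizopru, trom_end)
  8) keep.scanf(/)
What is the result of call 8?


Step: keep.pen[p→/fe; c→tugrusu]
Result: created
Step: keep.strike[p→/fe]
Result: ok
Step: keep.rehome[s→/vibrunu_; d→/fe]
Result: ok
Step: keep.pen[p→/loru; c→cuprokun]
Result: created
Step: keep.quote[p→/loru]
Result: cuprokun
Step: keep.scanf[p→/jor]
Result: []
Step: keep.pen[p→/brizopru; c→trom_end]
Result: created
Step: keep.scanf[p→/]
Result: [brizopru, fe, herom/, jor/, loru]

Answer: [brizopru, fe, herom/, jor/, loru]


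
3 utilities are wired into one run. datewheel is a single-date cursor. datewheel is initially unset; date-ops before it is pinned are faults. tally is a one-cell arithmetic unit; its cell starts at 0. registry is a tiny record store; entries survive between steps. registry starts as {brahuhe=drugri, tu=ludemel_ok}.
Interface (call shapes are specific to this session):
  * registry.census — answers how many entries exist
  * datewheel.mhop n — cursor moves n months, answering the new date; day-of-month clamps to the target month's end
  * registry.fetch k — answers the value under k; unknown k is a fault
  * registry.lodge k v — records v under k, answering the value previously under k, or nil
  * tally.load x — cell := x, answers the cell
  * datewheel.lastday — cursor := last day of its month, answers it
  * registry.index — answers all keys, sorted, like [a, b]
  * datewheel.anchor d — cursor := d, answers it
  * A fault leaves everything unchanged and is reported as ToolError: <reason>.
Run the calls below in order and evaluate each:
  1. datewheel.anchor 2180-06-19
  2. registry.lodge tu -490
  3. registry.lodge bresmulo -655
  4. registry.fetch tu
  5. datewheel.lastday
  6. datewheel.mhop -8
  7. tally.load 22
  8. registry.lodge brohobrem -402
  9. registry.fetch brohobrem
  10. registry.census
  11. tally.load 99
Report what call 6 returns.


Answer: 2179-10-30

Derivation:
I try datewheel.anchor on 2180-06-19, which returns 2180-06-19.
Invoking registry.lodge on tu, -490, giving ludemel_ok.
I run registry.lodge on bresmulo, -655, → nil.
I try registry.fetch on tu: -490.
Now I run datewheel.lastday, yielding 2180-06-30.
Using datewheel.mhop on -8, — result: 2179-10-30.
Calling tally.load on 22, yielding 22.
Calling registry.lodge on brohobrem, -402, yielding nil.
Calling registry.fetch on brohobrem: -402.
Calling registry.census(), and get 4.
I run tally.load on 99, → 99.


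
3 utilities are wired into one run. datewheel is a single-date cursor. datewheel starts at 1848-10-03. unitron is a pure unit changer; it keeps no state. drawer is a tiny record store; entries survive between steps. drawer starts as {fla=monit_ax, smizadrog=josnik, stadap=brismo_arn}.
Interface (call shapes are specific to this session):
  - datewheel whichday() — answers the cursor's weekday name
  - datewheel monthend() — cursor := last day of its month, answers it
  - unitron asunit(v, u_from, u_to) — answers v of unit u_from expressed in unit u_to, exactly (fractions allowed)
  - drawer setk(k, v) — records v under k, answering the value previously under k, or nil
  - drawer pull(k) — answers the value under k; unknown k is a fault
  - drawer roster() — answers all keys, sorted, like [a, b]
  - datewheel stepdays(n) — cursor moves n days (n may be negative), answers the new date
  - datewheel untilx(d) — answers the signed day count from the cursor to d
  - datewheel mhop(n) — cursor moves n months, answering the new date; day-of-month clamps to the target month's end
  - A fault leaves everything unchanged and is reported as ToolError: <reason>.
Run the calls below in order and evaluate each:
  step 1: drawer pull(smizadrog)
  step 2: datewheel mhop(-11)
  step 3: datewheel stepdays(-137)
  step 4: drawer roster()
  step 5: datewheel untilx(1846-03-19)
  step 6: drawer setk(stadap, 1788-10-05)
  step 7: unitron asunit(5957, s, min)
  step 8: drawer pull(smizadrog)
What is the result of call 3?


Next I call drawer pull passing k: smizadrog, and observe josnik.
I invoke datewheel mhop passing n: -11, and observe 1847-11-03.
Using datewheel stepdays passing n: -137, yielding 1847-06-19.
I try drawer roster(), which returns [fla, smizadrog, stadap].
Using datewheel untilx passing d: 1846-03-19, yielding -457.
Then drawer setk passing k: stadap, v: 1788-10-05, and observe brismo_arn.
I use unitron asunit passing v: 5957, u_from: s, u_to: min, yielding 5957/60.
Using drawer pull passing k: smizadrog, and observe josnik.

Answer: 1847-06-19


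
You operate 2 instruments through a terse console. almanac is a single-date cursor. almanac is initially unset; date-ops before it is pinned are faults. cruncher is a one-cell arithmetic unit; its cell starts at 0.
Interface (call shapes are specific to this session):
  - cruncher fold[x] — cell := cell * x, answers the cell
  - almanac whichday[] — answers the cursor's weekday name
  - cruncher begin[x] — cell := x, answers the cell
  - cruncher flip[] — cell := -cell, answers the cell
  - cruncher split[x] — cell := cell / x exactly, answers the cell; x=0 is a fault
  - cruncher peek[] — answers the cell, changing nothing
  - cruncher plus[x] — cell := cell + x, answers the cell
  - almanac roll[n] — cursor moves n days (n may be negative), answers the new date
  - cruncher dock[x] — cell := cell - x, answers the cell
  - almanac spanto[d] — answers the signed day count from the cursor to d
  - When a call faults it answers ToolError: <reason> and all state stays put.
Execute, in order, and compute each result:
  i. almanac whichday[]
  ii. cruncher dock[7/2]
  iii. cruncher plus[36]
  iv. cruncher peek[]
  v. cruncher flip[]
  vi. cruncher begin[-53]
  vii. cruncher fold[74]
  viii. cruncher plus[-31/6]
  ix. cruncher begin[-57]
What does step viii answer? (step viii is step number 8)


·→ almanac whichday()
·← ToolError: no date set
·→ cruncher dock(x: 7/2)
·← -7/2
·→ cruncher plus(x: 36)
·← 65/2
·→ cruncher peek()
·← 65/2
·→ cruncher flip()
·← -65/2
·→ cruncher begin(x: -53)
·← -53
·→ cruncher fold(x: 74)
·← -3922
·→ cruncher plus(x: -31/6)
·← -23563/6
·→ cruncher begin(x: -57)
·← -57

Answer: -23563/6


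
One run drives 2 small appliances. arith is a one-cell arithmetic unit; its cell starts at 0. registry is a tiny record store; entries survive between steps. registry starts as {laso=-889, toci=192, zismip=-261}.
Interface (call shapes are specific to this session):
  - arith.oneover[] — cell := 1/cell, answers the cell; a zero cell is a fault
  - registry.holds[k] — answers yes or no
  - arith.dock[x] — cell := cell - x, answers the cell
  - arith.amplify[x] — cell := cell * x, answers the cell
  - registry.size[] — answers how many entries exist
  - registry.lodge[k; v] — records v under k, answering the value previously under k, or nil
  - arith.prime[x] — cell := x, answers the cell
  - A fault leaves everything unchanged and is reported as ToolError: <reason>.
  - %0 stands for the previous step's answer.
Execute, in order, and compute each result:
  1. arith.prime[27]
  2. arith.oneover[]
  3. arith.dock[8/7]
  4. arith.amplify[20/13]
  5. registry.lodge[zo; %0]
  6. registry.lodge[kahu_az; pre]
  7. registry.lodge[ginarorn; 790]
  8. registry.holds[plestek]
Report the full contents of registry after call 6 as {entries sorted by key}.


Answer: {kahu_az=pre, laso=-889, toci=192, zismip=-261, zo=-4180/2457}

Derivation:
==> prime(x: 27)
<== 27
==> oneover()
<== 1/27
==> dock(x: 8/7)
<== -209/189
==> amplify(x: 20/13)
<== -4180/2457
==> lodge(k: zo, v: %0)
<== nil
==> lodge(k: kahu_az, v: pre)
<== nil
==> lodge(k: ginarorn, v: 790)
<== nil
==> holds(k: plestek)
<== no


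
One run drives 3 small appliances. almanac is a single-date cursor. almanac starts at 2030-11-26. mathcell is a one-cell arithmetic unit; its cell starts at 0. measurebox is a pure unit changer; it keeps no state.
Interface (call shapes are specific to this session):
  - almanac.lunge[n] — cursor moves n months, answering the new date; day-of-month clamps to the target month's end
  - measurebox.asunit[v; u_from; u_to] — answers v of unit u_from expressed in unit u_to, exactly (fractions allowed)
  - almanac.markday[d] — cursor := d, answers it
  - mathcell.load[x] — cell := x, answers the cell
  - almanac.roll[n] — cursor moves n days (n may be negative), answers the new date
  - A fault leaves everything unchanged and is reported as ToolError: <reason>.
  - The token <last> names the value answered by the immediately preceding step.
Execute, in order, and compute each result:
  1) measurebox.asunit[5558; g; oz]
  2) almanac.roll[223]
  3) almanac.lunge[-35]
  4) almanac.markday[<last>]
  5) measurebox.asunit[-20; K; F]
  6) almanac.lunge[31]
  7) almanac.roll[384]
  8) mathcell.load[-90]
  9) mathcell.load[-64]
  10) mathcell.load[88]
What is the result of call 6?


// asunit(v: 5558, u_from: g, u_to: oz) == 1270400000/6479891
// roll(n: 223) == 2031-07-07
// lunge(n: -35) == 2028-08-07
// markday(d: <last>) == 2028-08-07
// asunit(v: -20, u_from: K, u_to: F) == -49567/100
// lunge(n: 31) == 2031-03-07
// roll(n: 384) == 2032-03-25
// load(x: -90) == -90
// load(x: -64) == -64
// load(x: 88) == 88

Answer: 2031-03-07


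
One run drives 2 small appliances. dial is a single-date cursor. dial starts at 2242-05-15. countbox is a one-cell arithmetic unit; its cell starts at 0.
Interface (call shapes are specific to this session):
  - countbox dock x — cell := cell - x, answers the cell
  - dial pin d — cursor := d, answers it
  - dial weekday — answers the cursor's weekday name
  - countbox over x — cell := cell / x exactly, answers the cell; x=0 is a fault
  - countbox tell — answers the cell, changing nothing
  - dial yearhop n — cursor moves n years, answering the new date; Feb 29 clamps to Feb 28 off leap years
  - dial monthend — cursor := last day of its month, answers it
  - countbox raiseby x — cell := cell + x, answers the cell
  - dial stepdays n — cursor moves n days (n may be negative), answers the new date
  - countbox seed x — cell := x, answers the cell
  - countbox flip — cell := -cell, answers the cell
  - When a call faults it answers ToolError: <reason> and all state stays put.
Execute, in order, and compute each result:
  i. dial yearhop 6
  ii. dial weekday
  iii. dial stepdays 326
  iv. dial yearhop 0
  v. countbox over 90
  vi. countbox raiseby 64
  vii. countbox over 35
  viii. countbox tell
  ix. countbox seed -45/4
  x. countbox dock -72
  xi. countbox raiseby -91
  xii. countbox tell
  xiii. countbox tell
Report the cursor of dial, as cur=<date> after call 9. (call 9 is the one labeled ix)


Do: dial yearhop[6]
See: 2248-05-15
Do: dial weekday[]
See: Monday
Do: dial stepdays[326]
See: 2249-04-06
Do: dial yearhop[0]
See: 2249-04-06
Do: countbox over[90]
See: 0
Do: countbox raiseby[64]
See: 64
Do: countbox over[35]
See: 64/35
Do: countbox tell[]
See: 64/35
Do: countbox seed[-45/4]
See: -45/4
Do: countbox dock[-72]
See: 243/4
Do: countbox raiseby[-91]
See: -121/4
Do: countbox tell[]
See: -121/4
Do: countbox tell[]
See: -121/4

Answer: cur=2249-04-06


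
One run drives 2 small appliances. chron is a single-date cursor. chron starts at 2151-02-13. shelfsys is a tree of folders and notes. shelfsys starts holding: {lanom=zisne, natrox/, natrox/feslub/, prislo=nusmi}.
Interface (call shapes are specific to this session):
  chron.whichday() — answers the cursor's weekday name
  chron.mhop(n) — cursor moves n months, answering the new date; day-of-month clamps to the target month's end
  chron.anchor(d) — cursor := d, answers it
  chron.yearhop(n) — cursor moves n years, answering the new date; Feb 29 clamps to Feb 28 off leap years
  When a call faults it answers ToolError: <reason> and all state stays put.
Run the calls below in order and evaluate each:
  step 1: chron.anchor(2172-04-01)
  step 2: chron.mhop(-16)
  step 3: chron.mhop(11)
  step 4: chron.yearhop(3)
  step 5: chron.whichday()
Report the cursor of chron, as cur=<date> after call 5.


! 1. chron.anchor(2172-04-01) == 2172-04-01
! 2. chron.mhop(-16) == 2170-12-01
! 3. chron.mhop(11) == 2171-11-01
! 4. chron.yearhop(3) == 2174-11-01
! 5. chron.whichday() == Tuesday

Answer: cur=2174-11-01


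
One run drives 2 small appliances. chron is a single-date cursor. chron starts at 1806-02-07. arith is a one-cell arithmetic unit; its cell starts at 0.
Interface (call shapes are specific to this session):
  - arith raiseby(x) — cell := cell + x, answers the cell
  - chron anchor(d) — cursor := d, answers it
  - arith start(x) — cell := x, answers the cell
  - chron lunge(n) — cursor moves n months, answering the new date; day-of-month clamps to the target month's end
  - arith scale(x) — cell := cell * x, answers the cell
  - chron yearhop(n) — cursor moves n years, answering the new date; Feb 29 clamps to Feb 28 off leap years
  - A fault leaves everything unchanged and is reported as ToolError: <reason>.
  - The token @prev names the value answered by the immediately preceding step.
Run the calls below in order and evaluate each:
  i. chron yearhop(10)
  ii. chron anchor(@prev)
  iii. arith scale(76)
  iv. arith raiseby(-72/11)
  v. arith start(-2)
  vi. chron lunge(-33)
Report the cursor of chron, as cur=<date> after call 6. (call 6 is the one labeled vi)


Answer: cur=1813-05-07

Derivation:
-- chron yearhop(10) -> 1816-02-07
-- chron anchor(@prev) -> 1816-02-07
-- arith scale(76) -> 0
-- arith raiseby(-72/11) -> -72/11
-- arith start(-2) -> -2
-- chron lunge(-33) -> 1813-05-07
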